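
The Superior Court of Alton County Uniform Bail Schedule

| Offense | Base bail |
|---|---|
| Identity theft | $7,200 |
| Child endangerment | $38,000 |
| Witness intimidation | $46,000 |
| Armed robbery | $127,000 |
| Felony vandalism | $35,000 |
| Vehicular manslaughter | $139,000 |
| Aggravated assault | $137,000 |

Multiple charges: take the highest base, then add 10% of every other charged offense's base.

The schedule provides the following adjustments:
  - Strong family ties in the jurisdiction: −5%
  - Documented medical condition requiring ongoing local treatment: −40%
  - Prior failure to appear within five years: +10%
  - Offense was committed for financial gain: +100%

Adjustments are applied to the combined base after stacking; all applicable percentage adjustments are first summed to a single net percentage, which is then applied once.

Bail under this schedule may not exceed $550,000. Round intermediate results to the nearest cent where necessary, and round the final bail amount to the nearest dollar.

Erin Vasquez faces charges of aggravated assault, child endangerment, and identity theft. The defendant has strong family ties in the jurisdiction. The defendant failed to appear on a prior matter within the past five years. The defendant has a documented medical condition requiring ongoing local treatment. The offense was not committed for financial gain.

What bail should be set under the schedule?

Base amounts from the schedule: aggravated assault $137,000; child endangerment $38,000; identity theft $7,200.
Stacking rule: highest base plus 10% of each additional charge. Highest is aggravated assault at $137,000. Additional: $38,000 × 10% = $3,800; $7,200 × 10% = $720. Combined base = $137,000 + $4,520 = $141,520.
Net percentage adjustment: −5% −40% +10% = −35%. $141,520 × 0.65 = $91,988.
$91,988 is within the $550,000 maximum.

$91,988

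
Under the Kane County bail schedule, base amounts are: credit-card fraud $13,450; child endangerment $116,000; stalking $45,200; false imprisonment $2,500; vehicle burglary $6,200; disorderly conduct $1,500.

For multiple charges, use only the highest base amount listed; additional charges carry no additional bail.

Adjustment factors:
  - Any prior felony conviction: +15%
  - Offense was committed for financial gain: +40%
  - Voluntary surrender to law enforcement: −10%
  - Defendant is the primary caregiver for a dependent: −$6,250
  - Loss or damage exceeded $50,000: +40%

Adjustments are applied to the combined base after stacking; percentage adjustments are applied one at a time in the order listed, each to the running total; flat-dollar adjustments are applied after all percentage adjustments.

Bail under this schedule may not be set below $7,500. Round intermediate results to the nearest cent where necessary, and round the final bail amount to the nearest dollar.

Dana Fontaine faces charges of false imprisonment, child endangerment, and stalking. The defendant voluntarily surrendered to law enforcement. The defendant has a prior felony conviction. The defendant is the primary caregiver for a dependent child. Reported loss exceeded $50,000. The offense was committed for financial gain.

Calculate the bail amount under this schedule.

$229,068

Base amounts from the schedule: false imprisonment $2,500; child endangerment $116,000; stalking $45,200.
Stacking rule: use the highest base only. Highest is child endangerment at $116,000. Combined base = $116,000.
Any prior felony conviction (+15%): $116,000 × 1.15 = $133,400.
Offense was committed for financial gain (+40%): $133,400 × 1.4 = $186,760.
Voluntary surrender to law enforcement (−10%): $186,760 × 0.9 = $168,084.
Loss or damage exceeded $50,000 (+40%): $168,084 × 1.4 = $235,317.60.
Defendant is the primary caregiver for a dependent (−$6,250 flat): $235,317.60 − $6,250 = $229,067.60.
$229,067.60 is at or above the $7,500 minimum.
Rounded to the nearest dollar: $229,068.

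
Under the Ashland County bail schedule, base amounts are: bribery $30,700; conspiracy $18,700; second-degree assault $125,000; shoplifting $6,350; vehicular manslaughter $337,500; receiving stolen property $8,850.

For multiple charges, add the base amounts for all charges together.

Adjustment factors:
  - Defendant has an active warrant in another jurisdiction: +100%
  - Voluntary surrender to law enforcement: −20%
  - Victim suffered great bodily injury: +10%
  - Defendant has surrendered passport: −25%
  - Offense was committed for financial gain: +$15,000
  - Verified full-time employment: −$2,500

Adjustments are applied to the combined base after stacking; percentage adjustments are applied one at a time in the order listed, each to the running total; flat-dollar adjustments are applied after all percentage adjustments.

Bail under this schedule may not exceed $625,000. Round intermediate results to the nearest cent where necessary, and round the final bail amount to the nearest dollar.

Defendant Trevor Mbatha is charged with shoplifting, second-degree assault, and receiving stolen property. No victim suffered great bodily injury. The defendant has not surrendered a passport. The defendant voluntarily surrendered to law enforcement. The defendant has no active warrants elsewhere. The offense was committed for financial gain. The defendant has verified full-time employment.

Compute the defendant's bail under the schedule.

Base amounts from the schedule: shoplifting $6,350; second-degree assault $125,000; receiving stolen property $8,850.
Stacking rule: sum of all bases. $6,350 + $125,000 + $8,850 = $140,200.
Voluntary surrender to law enforcement (−20%): $140,200 × 0.8 = $112,160.
Offense was committed for financial gain (+$15,000 flat): $112,160 + $15,000 = $127,160.
Verified full-time employment (−$2,500 flat): $127,160 − $2,500 = $124,660.
$124,660 is within the $625,000 maximum.

$124,660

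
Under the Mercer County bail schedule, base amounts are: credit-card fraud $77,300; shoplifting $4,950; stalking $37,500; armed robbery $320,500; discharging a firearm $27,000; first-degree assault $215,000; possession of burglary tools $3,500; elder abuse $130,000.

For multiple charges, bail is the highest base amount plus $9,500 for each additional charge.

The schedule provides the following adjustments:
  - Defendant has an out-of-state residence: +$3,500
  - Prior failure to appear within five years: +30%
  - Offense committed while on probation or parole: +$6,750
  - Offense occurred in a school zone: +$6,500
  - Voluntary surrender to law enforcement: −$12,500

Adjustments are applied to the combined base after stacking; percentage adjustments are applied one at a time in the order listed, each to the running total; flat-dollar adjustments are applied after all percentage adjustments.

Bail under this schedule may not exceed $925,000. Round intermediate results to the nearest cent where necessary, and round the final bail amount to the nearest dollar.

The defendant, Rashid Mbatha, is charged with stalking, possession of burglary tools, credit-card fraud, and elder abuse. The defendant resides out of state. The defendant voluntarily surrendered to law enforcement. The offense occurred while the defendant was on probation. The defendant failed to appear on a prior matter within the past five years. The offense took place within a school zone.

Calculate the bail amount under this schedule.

Base amounts from the schedule: stalking $37,500; possession of burglary tools $3,500; credit-card fraud $77,300; elder abuse $130,000.
Stacking rule: highest base plus $9,500 per additional charge. Highest is elder abuse at $130,000; 3 additional charges → +$28,500. Combined base = $158,500.
Prior failure to appear within five years (+30%): $158,500 × 1.3 = $206,050.
Defendant has an out-of-state residence (+$3,500 flat): $206,050 + $3,500 = $209,550.
Offense committed while on probation or parole (+$6,750 flat): $209,550 + $6,750 = $216,300.
Offense occurred in a school zone (+$6,500 flat): $216,300 + $6,500 = $222,800.
Voluntary surrender to law enforcement (−$12,500 flat): $222,800 − $12,500 = $210,300.
$210,300 is within the $925,000 maximum.

$210,300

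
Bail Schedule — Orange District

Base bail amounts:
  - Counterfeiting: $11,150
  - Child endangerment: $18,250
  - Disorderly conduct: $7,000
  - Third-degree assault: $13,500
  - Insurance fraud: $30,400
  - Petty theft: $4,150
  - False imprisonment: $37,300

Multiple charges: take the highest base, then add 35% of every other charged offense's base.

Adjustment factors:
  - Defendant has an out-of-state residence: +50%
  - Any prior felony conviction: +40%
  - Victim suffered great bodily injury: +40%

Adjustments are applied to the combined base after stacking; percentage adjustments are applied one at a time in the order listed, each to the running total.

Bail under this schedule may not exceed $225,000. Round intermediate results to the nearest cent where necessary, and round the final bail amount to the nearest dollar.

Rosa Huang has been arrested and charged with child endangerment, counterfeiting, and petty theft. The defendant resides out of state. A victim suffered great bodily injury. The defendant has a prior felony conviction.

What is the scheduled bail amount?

Base amounts from the schedule: child endangerment $18,250; counterfeiting $11,150; petty theft $4,150.
Stacking rule: highest base plus 35% of each additional charge. Highest is child endangerment at $18,250. Additional: $11,150 × 35% = $3,902.50; $4,150 × 35% = $1,452.50. Combined base = $18,250 + $5,355 = $23,605.
Defendant has an out-of-state residence (+50%): $23,605 × 1.5 = $35,407.50.
Any prior felony conviction (+40%): $35,407.50 × 1.4 = $49,570.50.
Victim suffered great bodily injury (+40%): $49,570.50 × 1.4 = $69,398.70.
$69,398.70 is within the $225,000 maximum.
Rounded to the nearest dollar: $69,399.

$69,399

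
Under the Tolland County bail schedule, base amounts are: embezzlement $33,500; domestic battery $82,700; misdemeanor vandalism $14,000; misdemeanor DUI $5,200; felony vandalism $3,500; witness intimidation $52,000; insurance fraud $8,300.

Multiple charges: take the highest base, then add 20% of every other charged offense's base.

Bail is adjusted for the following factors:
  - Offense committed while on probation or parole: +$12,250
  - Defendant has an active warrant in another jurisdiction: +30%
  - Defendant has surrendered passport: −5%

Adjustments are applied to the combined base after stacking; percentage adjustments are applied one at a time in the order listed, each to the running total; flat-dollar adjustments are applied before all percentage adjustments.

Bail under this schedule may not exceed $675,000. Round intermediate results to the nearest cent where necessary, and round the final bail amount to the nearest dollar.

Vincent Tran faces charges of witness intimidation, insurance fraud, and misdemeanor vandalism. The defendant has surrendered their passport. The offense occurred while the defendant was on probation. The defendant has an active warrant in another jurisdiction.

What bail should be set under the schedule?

$84,857

Base amounts from the schedule: witness intimidation $52,000; insurance fraud $8,300; misdemeanor vandalism $14,000.
Stacking rule: highest base plus 20% of each additional charge. Highest is witness intimidation at $52,000. Additional: $8,300 × 20% = $1,660; $14,000 × 20% = $2,800. Combined base = $52,000 + $4,460 = $56,460.
Offense committed while on probation or parole (+$12,250 flat): $56,460 + $12,250 = $68,710.
Defendant has an active warrant in another jurisdiction (+30%): $68,710 × 1.3 = $89,323.
Defendant has surrendered passport (−5%): $89,323 × 0.95 = $84,856.85.
$84,856.85 is within the $675,000 maximum.
Rounded to the nearest dollar: $84,857.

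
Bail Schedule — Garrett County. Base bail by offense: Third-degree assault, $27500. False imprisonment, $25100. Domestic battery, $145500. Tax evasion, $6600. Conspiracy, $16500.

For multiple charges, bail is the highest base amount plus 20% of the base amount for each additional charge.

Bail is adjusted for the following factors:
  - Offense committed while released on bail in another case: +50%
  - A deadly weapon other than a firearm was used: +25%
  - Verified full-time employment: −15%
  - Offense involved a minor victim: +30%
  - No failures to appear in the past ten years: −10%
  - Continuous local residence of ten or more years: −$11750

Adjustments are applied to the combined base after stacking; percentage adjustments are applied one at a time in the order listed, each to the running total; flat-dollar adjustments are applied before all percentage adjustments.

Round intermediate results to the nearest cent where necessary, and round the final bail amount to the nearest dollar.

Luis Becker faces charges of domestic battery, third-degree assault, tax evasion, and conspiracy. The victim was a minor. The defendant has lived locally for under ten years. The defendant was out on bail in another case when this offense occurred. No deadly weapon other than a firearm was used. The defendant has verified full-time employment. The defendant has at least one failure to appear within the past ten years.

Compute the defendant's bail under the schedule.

Base amounts from the schedule: domestic battery $145500; third-degree assault $27500; tax evasion $6600; conspiracy $16500.
Stacking rule: highest base plus 20% of each additional charge. Highest is domestic battery at $145500. Additional: $27500 × 20% = $5500; $6600 × 20% = $1320; $16500 × 20% = $3300. Combined base = $145500 + $10120 = $155620.
Offense committed while released on bail in another case (+50%): $155620 × 1.5 = $233430.
Verified full-time employment (−15%): $233430 × 0.85 = $198415.50.
Offense involved a minor victim (+30%): $198415.50 × 1.3 = $257940.15.
Rounded to the nearest dollar: $257940.

$257940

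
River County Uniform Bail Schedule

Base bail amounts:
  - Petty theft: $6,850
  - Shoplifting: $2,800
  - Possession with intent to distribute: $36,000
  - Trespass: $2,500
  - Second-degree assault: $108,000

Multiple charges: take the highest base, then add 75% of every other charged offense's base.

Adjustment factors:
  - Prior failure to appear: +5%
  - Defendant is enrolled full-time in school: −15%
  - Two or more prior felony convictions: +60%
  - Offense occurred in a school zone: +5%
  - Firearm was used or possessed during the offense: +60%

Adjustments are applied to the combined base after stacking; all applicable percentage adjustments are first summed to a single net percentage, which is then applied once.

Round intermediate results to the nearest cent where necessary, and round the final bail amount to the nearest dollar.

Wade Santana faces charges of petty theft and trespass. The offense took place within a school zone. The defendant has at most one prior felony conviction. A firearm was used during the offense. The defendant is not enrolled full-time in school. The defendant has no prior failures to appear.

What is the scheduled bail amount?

$14,396

Base amounts from the schedule: petty theft $6,850; trespass $2,500.
Stacking rule: highest base plus 75% of each additional charge. Highest is petty theft at $6,850. Additional: $2,500 × 75% = $1,875. Combined base = $6,850 + $1,875 = $8,725.
Net percentage adjustment: +5% +60% = +65%. $8,725 × 1.65 = $14,396.25.
Rounded to the nearest dollar: $14,396.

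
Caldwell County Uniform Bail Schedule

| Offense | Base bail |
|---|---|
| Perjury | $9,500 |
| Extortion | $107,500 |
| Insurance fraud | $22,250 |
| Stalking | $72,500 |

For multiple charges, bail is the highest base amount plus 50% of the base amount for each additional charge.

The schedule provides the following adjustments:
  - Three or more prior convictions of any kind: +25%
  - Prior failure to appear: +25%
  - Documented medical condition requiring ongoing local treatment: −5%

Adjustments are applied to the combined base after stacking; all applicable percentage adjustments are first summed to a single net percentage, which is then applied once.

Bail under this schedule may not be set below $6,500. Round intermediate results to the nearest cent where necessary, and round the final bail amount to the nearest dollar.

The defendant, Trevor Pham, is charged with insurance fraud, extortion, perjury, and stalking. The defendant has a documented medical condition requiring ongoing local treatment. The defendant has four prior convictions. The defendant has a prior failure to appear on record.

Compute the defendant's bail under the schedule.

$231,456

Base amounts from the schedule: insurance fraud $22,250; extortion $107,500; perjury $9,500; stalking $72,500.
Stacking rule: highest base plus 50% of each additional charge. Highest is extortion at $107,500. Additional: $22,250 × 50% = $11,125; $9,500 × 50% = $4,750; $72,500 × 50% = $36,250. Combined base = $107,500 + $52,125 = $159,625.
Net percentage adjustment: +25% +25% −5% = +45%. $159,625 × 1.45 = $231,456.25.
$231,456.25 is at or above the $6,500 minimum.
Rounded to the nearest dollar: $231,456.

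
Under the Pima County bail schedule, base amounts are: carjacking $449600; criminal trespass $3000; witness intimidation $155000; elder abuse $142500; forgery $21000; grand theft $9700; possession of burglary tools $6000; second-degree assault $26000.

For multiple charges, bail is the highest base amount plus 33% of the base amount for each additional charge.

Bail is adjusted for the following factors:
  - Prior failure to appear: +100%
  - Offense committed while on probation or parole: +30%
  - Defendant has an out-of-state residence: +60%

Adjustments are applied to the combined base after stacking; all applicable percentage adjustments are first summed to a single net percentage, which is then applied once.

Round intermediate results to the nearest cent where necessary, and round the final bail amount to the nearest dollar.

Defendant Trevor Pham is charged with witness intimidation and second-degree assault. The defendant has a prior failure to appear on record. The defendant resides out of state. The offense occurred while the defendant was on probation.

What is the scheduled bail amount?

Base amounts from the schedule: witness intimidation $155000; second-degree assault $26000.
Stacking rule: highest base plus 33% of each additional charge. Highest is witness intimidation at $155000. Additional: $26000 × 33% = $8580. Combined base = $155000 + $8580 = $163580.
Net percentage adjustment: +100% +30% +60% = +190%. $163580 × 2.9 = $474382.

$474382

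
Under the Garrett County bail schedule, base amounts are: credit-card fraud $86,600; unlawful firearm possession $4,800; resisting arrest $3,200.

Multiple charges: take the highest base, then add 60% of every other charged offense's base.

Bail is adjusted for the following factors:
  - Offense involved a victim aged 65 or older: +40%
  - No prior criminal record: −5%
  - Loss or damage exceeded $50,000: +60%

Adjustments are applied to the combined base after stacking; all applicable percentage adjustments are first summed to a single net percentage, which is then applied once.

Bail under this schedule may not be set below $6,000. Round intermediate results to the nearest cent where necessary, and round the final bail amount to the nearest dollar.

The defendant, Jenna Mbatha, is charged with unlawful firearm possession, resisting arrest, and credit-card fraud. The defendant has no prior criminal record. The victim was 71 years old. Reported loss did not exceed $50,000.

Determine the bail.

Base amounts from the schedule: unlawful firearm possession $4,800; resisting arrest $3,200; credit-card fraud $86,600.
Stacking rule: highest base plus 60% of each additional charge. Highest is credit-card fraud at $86,600. Additional: $4,800 × 60% = $2,880; $3,200 × 60% = $1,920. Combined base = $86,600 + $4,800 = $91,400.
Net percentage adjustment: +40% −5% = +35%. $91,400 × 1.35 = $123,390.
$123,390 is at or above the $6,000 minimum.

$123,390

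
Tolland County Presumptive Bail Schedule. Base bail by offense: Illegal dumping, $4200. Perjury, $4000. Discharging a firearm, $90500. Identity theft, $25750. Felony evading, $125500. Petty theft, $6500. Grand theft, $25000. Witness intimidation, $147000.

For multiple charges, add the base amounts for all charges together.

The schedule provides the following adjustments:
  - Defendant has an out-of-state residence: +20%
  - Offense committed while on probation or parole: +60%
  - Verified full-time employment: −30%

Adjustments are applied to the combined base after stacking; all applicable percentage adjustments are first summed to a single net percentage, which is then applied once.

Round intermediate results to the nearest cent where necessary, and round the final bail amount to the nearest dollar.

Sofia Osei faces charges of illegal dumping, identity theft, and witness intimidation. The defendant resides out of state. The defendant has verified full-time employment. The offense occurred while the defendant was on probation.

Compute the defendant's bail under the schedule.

$265425

Base amounts from the schedule: illegal dumping $4200; identity theft $25750; witness intimidation $147000.
Stacking rule: sum of all bases. $4200 + $25750 + $147000 = $176950.
Net percentage adjustment: +20% +60% −30% = +50%. $176950 × 1.5 = $265425.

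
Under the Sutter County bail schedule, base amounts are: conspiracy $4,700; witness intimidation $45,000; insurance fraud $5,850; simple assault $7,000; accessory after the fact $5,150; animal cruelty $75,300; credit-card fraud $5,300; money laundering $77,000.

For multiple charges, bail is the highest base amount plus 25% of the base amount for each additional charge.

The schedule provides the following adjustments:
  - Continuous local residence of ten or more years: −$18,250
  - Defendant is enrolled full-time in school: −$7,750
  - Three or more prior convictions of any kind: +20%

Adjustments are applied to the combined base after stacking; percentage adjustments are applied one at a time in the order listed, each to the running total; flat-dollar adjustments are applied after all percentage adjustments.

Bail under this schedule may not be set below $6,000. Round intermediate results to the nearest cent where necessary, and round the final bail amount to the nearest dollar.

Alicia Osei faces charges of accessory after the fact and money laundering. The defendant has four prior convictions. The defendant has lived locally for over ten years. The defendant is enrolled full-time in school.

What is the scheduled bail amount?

$67,945

Base amounts from the schedule: accessory after the fact $5,150; money laundering $77,000.
Stacking rule: highest base plus 25% of each additional charge. Highest is money laundering at $77,000. Additional: $5,150 × 25% = $1,287.50. Combined base = $77,000 + $1,287.50 = $78,287.50.
Three or more prior convictions of any kind (+20%): $78,287.50 × 1.2 = $93,945.
Continuous local residence of ten or more years (−$18,250 flat): $93,945 − $18,250 = $75,695.
Defendant is enrolled full-time in school (−$7,750 flat): $75,695 − $7,750 = $67,945.
$67,945 is at or above the $6,000 minimum.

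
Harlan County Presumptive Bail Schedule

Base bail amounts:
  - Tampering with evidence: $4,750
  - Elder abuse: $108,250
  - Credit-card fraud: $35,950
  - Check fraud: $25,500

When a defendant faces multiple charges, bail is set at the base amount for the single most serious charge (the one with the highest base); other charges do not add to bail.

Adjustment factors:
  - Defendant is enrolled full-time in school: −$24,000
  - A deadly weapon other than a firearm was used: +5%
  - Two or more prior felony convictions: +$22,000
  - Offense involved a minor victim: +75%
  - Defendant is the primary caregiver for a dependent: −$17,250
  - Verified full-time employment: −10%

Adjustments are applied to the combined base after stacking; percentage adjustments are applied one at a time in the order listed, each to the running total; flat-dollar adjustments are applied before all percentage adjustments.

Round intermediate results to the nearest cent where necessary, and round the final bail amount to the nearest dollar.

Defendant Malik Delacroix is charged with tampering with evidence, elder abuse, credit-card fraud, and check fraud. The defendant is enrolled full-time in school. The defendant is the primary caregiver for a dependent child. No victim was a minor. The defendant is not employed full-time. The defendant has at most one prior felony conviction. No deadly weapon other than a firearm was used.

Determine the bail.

$67,000

Base amounts from the schedule: tampering with evidence $4,750; elder abuse $108,250; credit-card fraud $35,950; check fraud $25,500.
Stacking rule: use the highest base only. Highest is elder abuse at $108,250. Combined base = $108,250.
Defendant is enrolled full-time in school (−$24,000 flat): $108,250 − $24,000 = $84,250.
Defendant is the primary caregiver for a dependent (−$17,250 flat): $84,250 − $17,250 = $67,000.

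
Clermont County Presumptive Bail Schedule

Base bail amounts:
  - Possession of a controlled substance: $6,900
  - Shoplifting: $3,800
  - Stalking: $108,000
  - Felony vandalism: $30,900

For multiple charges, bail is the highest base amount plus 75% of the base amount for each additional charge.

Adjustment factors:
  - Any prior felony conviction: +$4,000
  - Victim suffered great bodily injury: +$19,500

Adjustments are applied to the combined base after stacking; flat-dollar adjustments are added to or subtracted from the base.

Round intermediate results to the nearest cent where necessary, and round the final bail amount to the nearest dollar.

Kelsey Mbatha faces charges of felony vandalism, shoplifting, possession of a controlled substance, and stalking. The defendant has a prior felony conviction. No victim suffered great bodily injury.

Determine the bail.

$143,200

Base amounts from the schedule: felony vandalism $30,900; shoplifting $3,800; possession of a controlled substance $6,900; stalking $108,000.
Stacking rule: highest base plus 75% of each additional charge. Highest is stalking at $108,000. Additional: $30,900 × 75% = $23,175; $3,800 × 75% = $2,850; $6,900 × 75% = $5,175. Combined base = $108,000 + $31,200 = $139,200.
Any prior felony conviction (+$4,000 flat): $139,200 + $4,000 = $143,200.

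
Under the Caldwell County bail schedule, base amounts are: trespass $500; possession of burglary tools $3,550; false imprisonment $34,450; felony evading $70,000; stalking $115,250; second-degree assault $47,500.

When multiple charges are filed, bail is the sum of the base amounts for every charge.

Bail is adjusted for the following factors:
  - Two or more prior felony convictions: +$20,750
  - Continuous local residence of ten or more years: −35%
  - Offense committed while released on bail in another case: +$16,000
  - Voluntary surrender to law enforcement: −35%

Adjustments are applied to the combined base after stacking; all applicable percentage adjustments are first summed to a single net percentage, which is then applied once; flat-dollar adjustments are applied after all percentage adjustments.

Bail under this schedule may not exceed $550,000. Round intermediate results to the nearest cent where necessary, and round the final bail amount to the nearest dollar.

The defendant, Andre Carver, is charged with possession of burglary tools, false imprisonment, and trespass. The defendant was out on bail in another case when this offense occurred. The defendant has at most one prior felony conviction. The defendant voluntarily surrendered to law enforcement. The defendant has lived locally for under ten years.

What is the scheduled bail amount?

Base amounts from the schedule: possession of burglary tools $3,550; false imprisonment $34,450; trespass $500.
Stacking rule: sum of all bases. $3,550 + $34,450 + $500 = $38,500.
Voluntary surrender to law enforcement (−35%): $38,500 × 0.65 = $25,025.
Offense committed while released on bail in another case (+$16,000 flat): $25,025 + $16,000 = $41,025.
$41,025 is within the $550,000 maximum.

$41,025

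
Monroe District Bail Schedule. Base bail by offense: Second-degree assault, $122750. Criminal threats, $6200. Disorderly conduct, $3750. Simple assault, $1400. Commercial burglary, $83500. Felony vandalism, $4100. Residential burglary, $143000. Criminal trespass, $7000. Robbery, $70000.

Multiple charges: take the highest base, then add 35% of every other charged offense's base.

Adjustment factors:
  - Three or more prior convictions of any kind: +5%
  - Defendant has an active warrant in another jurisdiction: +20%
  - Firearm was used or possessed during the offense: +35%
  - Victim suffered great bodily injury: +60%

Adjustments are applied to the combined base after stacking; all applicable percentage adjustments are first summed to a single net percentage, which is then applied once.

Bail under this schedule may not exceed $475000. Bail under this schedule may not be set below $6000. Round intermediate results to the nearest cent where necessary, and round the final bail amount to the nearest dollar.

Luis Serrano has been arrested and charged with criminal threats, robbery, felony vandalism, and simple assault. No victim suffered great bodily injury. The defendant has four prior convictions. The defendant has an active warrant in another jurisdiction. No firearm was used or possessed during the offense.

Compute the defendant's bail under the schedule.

$92619

Base amounts from the schedule: criminal threats $6200; robbery $70000; felony vandalism $4100; simple assault $1400.
Stacking rule: highest base plus 35% of each additional charge. Highest is robbery at $70000. Additional: $6200 × 35% = $2170; $4100 × 35% = $1435; $1400 × 35% = $490. Combined base = $70000 + $4095 = $74095.
Net percentage adjustment: +5% +20% = +25%. $74095 × 1.25 = $92618.75.
$92618.75 is within the $475000 maximum.
$92618.75 is at or above the $6000 minimum.
Rounded to the nearest dollar: $92619.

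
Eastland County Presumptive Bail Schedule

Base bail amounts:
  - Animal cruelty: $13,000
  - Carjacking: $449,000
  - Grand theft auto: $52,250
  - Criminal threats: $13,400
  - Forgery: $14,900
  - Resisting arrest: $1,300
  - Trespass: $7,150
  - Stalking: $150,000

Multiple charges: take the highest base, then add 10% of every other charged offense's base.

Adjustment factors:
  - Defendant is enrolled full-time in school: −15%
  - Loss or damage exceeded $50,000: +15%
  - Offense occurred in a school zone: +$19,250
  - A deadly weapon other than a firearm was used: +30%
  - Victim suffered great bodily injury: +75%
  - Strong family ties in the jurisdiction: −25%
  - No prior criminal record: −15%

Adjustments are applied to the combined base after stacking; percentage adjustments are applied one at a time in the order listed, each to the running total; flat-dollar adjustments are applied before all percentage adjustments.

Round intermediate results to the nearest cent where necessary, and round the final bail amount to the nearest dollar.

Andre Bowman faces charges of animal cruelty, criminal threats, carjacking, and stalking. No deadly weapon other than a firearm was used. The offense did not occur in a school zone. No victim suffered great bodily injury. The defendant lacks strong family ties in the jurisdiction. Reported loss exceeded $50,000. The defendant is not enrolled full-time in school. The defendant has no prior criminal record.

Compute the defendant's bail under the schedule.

$456,141

Base amounts from the schedule: animal cruelty $13,000; criminal threats $13,400; carjacking $449,000; stalking $150,000.
Stacking rule: highest base plus 10% of each additional charge. Highest is carjacking at $449,000. Additional: $13,000 × 10% = $1,300; $13,400 × 10% = $1,340; $150,000 × 10% = $15,000. Combined base = $449,000 + $17,640 = $466,640.
Loss or damage exceeded $50,000 (+15%): $466,640 × 1.15 = $536,636.
No prior criminal record (−15%): $536,636 × 0.85 = $456,140.60.
Rounded to the nearest dollar: $456,141.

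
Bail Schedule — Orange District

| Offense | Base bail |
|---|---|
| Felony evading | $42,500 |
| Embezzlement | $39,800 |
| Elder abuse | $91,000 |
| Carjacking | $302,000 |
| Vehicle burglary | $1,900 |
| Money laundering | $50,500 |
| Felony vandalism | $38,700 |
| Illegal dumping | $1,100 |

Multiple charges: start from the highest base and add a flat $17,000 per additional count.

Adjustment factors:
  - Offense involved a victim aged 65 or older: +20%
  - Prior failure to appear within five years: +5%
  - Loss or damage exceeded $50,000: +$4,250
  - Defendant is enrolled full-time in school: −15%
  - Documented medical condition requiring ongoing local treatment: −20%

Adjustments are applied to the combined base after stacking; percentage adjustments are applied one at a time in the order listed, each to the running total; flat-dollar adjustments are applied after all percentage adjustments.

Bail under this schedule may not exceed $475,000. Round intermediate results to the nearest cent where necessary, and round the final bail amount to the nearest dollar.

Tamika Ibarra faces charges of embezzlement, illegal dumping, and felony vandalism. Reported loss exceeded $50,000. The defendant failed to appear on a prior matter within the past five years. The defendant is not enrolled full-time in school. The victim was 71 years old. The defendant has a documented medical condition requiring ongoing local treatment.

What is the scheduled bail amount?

$78,640

Base amounts from the schedule: embezzlement $39,800; illegal dumping $1,100; felony vandalism $38,700.
Stacking rule: highest base plus $17,000 per additional charge. Highest is embezzlement at $39,800; 2 additional charges → +$34,000. Combined base = $73,800.
Offense involved a victim aged 65 or older (+20%): $73,800 × 1.2 = $88,560.
Prior failure to appear within five years (+5%): $88,560 × 1.05 = $92,988.
Documented medical condition requiring ongoing local treatment (−20%): $92,988 × 0.8 = $74,390.40.
Loss or damage exceeded $50,000 (+$4,250 flat): $74,390.40 + $4,250 = $78,640.40.
$78,640.40 is within the $475,000 maximum.
Rounded to the nearest dollar: $78,640.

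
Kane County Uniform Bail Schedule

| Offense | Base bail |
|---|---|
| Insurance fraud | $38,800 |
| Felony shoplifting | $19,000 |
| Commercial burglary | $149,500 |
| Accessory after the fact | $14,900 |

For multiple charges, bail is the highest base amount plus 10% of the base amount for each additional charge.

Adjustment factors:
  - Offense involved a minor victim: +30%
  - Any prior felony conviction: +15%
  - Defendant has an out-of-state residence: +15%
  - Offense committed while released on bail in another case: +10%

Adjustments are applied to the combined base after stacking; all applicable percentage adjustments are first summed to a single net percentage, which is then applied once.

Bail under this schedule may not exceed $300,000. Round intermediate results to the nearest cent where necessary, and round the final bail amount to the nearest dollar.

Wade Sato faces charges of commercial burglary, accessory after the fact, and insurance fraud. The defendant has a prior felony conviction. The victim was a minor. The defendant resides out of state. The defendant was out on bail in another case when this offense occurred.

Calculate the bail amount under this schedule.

$263,279

Base amounts from the schedule: commercial burglary $149,500; accessory after the fact $14,900; insurance fraud $38,800.
Stacking rule: highest base plus 10% of each additional charge. Highest is commercial burglary at $149,500. Additional: $14,900 × 10% = $1,490; $38,800 × 10% = $3,880. Combined base = $149,500 + $5,370 = $154,870.
Net percentage adjustment: +30% +15% +15% +10% = +70%. $154,870 × 1.7 = $263,279.
$263,279 is within the $300,000 maximum.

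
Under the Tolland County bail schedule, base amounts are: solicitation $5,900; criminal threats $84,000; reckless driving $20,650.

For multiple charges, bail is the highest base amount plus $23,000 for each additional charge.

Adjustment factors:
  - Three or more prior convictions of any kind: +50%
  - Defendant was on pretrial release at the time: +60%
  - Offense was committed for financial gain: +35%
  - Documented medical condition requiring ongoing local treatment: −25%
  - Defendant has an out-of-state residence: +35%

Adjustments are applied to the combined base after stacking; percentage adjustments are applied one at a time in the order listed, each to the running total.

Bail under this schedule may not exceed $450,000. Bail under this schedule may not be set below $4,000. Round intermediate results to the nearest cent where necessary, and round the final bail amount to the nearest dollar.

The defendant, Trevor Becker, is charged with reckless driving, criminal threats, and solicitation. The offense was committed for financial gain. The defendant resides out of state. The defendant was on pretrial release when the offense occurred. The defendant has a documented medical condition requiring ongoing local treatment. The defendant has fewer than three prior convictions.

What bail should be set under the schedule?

$284,310

Base amounts from the schedule: reckless driving $20,650; criminal threats $84,000; solicitation $5,900.
Stacking rule: highest base plus $23,000 per additional charge. Highest is criminal threats at $84,000; 2 additional charges → +$46,000. Combined base = $130,000.
Defendant was on pretrial release at the time (+60%): $130,000 × 1.6 = $208,000.
Offense was committed for financial gain (+35%): $208,000 × 1.35 = $280,800.
Documented medical condition requiring ongoing local treatment (−25%): $280,800 × 0.75 = $210,600.
Defendant has an out-of-state residence (+35%): $210,600 × 1.35 = $284,310.
$284,310 is within the $450,000 maximum.
$284,310 is at or above the $4,000 minimum.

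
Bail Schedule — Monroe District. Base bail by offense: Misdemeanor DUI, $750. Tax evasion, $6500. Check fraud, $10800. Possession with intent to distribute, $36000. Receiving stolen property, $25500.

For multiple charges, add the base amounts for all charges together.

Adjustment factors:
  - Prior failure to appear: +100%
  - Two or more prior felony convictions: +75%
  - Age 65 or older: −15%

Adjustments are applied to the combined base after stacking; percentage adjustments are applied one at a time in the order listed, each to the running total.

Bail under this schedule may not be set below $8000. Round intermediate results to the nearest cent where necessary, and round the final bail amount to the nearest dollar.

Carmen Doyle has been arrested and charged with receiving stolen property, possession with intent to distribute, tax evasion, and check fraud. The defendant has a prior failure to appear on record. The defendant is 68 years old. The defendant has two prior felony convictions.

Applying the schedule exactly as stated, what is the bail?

Base amounts from the schedule: receiving stolen property $25500; possession with intent to distribute $36000; tax evasion $6500; check fraud $10800.
Stacking rule: sum of all bases. $25500 + $36000 + $6500 + $10800 = $78800.
Prior failure to appear (+100%): $78800 × 2 = $157600.
Two or more prior felony convictions (+75%): $157600 × 1.75 = $275800.
Age 65 or older (−15%): $275800 × 0.85 = $234430.
$234430 is at or above the $8000 minimum.

$234430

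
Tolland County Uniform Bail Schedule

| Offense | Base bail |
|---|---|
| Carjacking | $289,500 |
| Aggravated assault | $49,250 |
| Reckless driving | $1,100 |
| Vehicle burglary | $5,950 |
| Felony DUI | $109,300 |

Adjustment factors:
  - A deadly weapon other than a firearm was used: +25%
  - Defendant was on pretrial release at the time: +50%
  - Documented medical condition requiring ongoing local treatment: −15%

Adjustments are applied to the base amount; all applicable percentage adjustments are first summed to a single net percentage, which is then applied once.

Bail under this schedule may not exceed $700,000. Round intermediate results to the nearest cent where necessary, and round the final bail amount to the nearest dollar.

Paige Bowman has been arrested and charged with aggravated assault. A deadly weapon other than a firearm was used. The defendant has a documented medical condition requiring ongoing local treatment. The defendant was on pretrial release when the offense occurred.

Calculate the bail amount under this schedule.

$78,800

Base amounts from the schedule: aggravated assault $49,250.
Single charge. Combined base = $49,250.
Net percentage adjustment: +25% +50% −15% = +60%. $49,250 × 1.6 = $78,800.
$78,800 is within the $700,000 maximum.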